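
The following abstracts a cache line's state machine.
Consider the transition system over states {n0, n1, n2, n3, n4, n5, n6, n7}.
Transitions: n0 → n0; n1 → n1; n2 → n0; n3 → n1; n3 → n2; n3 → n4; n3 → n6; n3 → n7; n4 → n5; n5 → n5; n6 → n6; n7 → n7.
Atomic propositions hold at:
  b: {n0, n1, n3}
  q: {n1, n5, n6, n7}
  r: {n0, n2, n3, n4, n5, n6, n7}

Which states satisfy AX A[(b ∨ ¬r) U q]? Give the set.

Sat(¬r) = {n1}
Sat(b ∨ ¬r) = {n0, n1, n3}
A[(b ∨ ¬r) U q]: least fixpoint, start Z0 = Sat(q) = {n1, n5, n6, n7}, add states in Sat(b ∨ ¬r) with every successor in Z. Already a fixed point.
Sat(A[(b ∨ ¬r) U q]) = {n1, n5, n6, n7}
Sat(AX A[(b ∨ ¬r) U q]) = {s : every successor in {n1, n5, n6, n7}} = {n1, n4, n5, n6, n7}

{n1, n4, n5, n6, n7}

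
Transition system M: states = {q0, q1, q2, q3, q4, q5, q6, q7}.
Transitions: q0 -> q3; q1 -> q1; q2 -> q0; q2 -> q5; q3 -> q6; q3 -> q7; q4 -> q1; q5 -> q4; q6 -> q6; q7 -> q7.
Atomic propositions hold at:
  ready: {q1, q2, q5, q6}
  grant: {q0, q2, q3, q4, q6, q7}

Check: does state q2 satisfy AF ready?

Yes

AF ready: least fixpoint, start Z0 = {q1, q2, q5, q6}, add states with every successor in Z. Z1 = {q1, q2, q4, q5, q6}; fixed.
Sat(AF ready) = {q1, q2, q4, q5, q6}
q2 ∈ Sat(AF ready) = {q1, q2, q4, q5, q6}, so the formula holds at q2.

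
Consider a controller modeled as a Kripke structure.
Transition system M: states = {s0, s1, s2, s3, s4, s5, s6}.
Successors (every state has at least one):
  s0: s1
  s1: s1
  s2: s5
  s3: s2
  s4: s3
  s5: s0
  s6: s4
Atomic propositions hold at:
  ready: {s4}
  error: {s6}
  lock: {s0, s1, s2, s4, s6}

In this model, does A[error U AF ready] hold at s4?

AF ready: least fixpoint, start Z0 = {s4}, add states with every successor in Z. Z1 = {s4, s6}; fixed.
Sat(AF ready) = {s4, s6}
A[error U AF ready]: least fixpoint, start Z0 = Sat(AF ready) = {s4, s6}, add states in Sat(error) with every successor in Z. Already a fixed point.
Sat(A[error U AF ready]) = {s4, s6}
s4 ∈ Sat(A[error U AF ready]) = {s4, s6}, so the formula holds at s4.

Yes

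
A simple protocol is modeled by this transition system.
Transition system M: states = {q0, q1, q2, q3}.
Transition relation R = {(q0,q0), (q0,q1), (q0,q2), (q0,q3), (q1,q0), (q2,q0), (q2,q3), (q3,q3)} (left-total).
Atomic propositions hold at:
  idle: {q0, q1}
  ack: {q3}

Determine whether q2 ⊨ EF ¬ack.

Yes

Sat(¬ack) = {q0, q1, q2}
EF ¬ack: least fixpoint, start Z0 = {q0, q1, q2}, add states with some successor in Z. Already a fixed point.
Sat(EF ¬ack) = {q0, q1, q2}
q2 ∈ Sat(EF ¬ack) = {q0, q1, q2}, so the formula holds at q2.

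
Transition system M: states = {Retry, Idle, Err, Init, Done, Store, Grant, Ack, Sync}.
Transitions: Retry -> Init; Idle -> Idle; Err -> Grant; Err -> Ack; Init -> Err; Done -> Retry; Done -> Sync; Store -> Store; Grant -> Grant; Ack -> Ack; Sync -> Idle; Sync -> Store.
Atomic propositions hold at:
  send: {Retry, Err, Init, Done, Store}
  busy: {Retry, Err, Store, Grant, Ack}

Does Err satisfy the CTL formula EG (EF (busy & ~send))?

Yes

Sat(~send) = {Idle, Grant, Ack, Sync}
Sat(busy & ~send) = {Grant, Ack}
EF (busy & ~send): least fixpoint, start Z0 = {Grant, Ack}, add states with some successor in Z. Z1 = {Err, Grant, Ack}; Z2 = {Err, Init, Grant, Ack}; Z3 = {Retry, Err, Init, Grant, Ack}; Z4 = {Retry, Err, Init, Done, Grant, Ack}; fixed.
Sat(EF (busy & ~send)) = {Retry, Err, Init, Done, Grant, Ack}
EG (EF (busy & ~send)): greatest fixpoint, start Z0 = {Retry, Err, Init, Done, Grant, Ack}, keep only states in Sat with some successor in Z. Already a fixed point.
Sat(EG (EF (busy & ~send))) = {Retry, Err, Init, Done, Grant, Ack}
Err ∈ Sat(EG (EF (busy & ~send))) = {Retry, Err, Init, Done, Grant, Ack}, so the formula holds at Err.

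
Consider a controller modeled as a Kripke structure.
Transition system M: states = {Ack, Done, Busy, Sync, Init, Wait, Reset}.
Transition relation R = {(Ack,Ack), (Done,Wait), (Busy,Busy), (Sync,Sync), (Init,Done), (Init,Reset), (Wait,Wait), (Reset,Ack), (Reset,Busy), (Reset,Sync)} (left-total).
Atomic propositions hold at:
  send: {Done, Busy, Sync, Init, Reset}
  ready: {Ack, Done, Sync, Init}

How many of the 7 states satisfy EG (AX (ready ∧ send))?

1

Sat(ready ∧ send) = {Done, Sync, Init}
Sat(AX (ready ∧ send)) = {s : every successor in {Done, Sync, Init}} = {Sync}
EG (AX (ready ∧ send)): greatest fixpoint, start Z0 = {Sync}, keep only states in Sat with some successor in Z. Already a fixed point.
Sat(EG (AX (ready ∧ send))) = {Sync}
|Sat(EG (AX (ready ∧ send)))| = |{Sync}| = 1.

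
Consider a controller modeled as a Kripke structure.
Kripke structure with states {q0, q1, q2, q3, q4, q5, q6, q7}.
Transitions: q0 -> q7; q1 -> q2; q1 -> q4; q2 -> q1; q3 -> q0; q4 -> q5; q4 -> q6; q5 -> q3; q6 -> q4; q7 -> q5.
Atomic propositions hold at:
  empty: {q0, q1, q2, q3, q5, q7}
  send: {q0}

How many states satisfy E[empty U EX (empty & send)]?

Sat(empty & send) = {q0}
Sat(EX (empty & send)) = {s : some successor in {q0}} = {q3}
E[empty U EX (empty & send)]: least fixpoint, start Z0 = Sat(EX (empty & send)) = {q3}, add states in Sat(empty) with some successor in Z. Z1 = {q3, q5}; Z2 = {q3, q5, q7}; Z3 = {q0, q3, q5, q7}; fixed.
Sat(E[empty U EX (empty & send)]) = {q0, q3, q5, q7}
|Sat(E[empty U EX (empty & send)])| = |{q0, q3, q5, q7}| = 4.

4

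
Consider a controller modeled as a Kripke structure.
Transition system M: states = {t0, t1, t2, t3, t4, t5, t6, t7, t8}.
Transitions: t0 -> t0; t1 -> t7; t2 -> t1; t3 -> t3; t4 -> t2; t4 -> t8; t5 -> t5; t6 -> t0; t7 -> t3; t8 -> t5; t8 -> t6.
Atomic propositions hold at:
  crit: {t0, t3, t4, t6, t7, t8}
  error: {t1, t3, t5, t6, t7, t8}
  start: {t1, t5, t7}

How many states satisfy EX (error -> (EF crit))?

8

EF crit: least fixpoint, start Z0 = {t0, t3, t4, t6, t7, t8}, add states with some successor in Z. Z1 = {t0, t1, t3, t4, t6, t7, t8}; Z2 = {t0, t1, t2, t3, t4, t6, t7, t8}; fixed.
Sat(EF crit) = {t0, t1, t2, t3, t4, t6, t7, t8}
Sat(error -> (EF crit)) = {t0, t1, t2, t3, t4, t6, t7, t8}
Sat(EX (error -> (EF crit))) = {s : some successor in {t0, t1, t2, t3, t4, t6, t7, t8}} = {t0, t1, t2, t3, t4, t6, t7, t8}
|Sat(EX (error -> (EF crit)))| = |{t0, t1, t2, t3, t4, t6, t7, t8}| = 8.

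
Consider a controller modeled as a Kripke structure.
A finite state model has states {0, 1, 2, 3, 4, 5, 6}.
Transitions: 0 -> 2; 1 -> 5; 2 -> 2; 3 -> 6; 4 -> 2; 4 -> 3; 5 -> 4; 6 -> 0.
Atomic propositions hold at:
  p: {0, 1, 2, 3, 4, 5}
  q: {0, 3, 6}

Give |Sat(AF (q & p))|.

3

Sat(q & p) = {0, 3}
AF (q & p): least fixpoint, start Z0 = {0, 3}, add states with every successor in Z. Z1 = {0, 3, 6}; fixed.
Sat(AF (q & p)) = {0, 3, 6}
|Sat(AF (q & p))| = |{0, 3, 6}| = 3.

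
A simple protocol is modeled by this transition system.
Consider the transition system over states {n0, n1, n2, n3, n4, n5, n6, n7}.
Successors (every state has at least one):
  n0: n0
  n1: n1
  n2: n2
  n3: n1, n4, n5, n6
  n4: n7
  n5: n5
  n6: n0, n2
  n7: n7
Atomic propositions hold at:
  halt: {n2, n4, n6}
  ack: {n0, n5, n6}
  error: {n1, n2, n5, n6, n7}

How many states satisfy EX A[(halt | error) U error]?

Sat(halt | error) = {n1, n2, n4, n5, n6, n7}
A[(halt | error) U error]: least fixpoint, start Z0 = Sat(error) = {n1, n2, n5, n6, n7}, add states in Sat(halt | error) with every successor in Z. Z1 = {n1, n2, n4, n5, n6, n7}; fixed.
Sat(A[(halt | error) U error]) = {n1, n2, n4, n5, n6, n7}
Sat(EX A[(halt | error) U error]) = {s : some successor in {n1, n2, n4, n5, n6, n7}} = {n1, n2, n3, n4, n5, n6, n7}
|Sat(EX A[(halt | error) U error])| = |{n1, n2, n3, n4, n5, n6, n7}| = 7.

7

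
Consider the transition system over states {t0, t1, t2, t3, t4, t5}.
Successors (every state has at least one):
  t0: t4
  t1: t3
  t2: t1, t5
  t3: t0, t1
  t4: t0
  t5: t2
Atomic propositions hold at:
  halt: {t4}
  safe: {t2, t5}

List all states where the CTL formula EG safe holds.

EG safe: greatest fixpoint, start Z0 = {t2, t5}, keep only states in Sat with some successor in Z. Already a fixed point.
Sat(EG safe) = {t2, t5}

{t2, t5}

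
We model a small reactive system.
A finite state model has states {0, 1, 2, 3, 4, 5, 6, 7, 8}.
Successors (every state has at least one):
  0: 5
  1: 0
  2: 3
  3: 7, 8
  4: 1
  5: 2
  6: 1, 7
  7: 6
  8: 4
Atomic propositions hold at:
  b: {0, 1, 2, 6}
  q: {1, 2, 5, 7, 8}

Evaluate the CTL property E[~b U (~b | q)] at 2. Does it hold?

Yes

Sat(~b) = {3, 4, 5, 7, 8}
Sat(~b | q) = {1, 2, 3, 4, 5, 7, 8}
E[~b U (~b | q)]: least fixpoint, start Z0 = Sat((~b | q)) = {1, 2, 3, 4, 5, 7, 8}, add states in Sat(~b) with some successor in Z. Already a fixed point.
Sat(E[~b U (~b | q)]) = {1, 2, 3, 4, 5, 7, 8}
2 ∈ Sat(E[~b U (~b | q)]) = {1, 2, 3, 4, 5, 7, 8}, so the formula holds at 2.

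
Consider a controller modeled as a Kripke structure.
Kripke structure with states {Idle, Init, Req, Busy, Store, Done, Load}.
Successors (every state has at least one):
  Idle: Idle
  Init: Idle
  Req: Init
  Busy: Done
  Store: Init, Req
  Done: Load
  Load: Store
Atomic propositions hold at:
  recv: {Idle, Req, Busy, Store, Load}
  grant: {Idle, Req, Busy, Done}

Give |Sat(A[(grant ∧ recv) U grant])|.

4

Sat(grant ∧ recv) = {Idle, Req, Busy}
A[(grant ∧ recv) U grant]: least fixpoint, start Z0 = Sat(grant) = {Idle, Req, Busy, Done}, add states in Sat(grant ∧ recv) with every successor in Z. Already a fixed point.
Sat(A[(grant ∧ recv) U grant]) = {Idle, Req, Busy, Done}
|Sat(A[(grant ∧ recv) U grant])| = |{Idle, Req, Busy, Done}| = 4.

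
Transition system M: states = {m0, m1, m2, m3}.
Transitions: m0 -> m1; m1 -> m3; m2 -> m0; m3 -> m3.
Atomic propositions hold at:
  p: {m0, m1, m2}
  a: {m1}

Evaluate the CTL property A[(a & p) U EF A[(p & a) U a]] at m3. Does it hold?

Sat(a & p) = {m1}
Sat(p & a) = {m1}
A[(p & a) U a]: least fixpoint, start Z0 = Sat(a) = {m1}, add states in Sat(p & a) with every successor in Z. Already a fixed point.
Sat(A[(p & a) U a]) = {m1}
EF A[(p & a) U a]: least fixpoint, start Z0 = {m1}, add states with some successor in Z. Z1 = {m0, m1}; Z2 = {m0, m1, m2}; fixed.
Sat(EF A[(p & a) U a]) = {m0, m1, m2}
A[(a & p) U EF A[(p & a) U a]]: least fixpoint, start Z0 = Sat(EF A[(p & a) U a]) = {m0, m1, m2}, add states in Sat(a & p) with every successor in Z. Already a fixed point.
Sat(A[(a & p) U EF A[(p & a) U a]]) = {m0, m1, m2}
m3 ∉ Sat(A[(a & p) U EF A[(p & a) U a]]) = {m0, m1, m2}, so the formula does not hold at m3.

No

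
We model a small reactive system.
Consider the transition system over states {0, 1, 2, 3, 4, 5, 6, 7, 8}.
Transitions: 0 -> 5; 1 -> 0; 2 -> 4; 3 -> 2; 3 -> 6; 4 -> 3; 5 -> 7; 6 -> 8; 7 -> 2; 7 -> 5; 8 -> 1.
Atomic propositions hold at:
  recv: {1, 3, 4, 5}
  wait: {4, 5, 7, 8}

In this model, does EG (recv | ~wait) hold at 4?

Yes

Sat(~wait) = {0, 1, 2, 3, 6}
Sat(recv | ~wait) = {0, 1, 2, 3, 4, 5, 6}
EG (recv | ~wait): greatest fixpoint, start Z0 = {0, 1, 2, 3, 4, 5, 6}, keep only states in Sat with some successor in Z. Z1 = {0, 1, 2, 3, 4}; Z2 = {1, 2, 3, 4}; Z3 = {2, 3, 4}; fixed.
Sat(EG (recv | ~wait)) = {2, 3, 4}
4 ∈ Sat(EG (recv | ~wait)) = {2, 3, 4}, so the formula holds at 4.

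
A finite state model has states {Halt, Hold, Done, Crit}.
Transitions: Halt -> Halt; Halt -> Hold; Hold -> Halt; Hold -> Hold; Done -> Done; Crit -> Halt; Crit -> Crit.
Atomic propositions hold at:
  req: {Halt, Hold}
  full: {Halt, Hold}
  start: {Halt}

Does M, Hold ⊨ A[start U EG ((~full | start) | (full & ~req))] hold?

No

Sat(~full) = {Done, Crit}
Sat(~full | start) = {Halt, Done, Crit}
Sat(~req) = {Done, Crit}
Sat(full & ~req) = ∅
Sat((~full | start) | (full & ~req)) = {Halt, Done, Crit}
EG ((~full | start) | (full & ~req)): greatest fixpoint, start Z0 = {Halt, Done, Crit}, keep only states in Sat with some successor in Z. Already a fixed point.
Sat(EG ((~full | start) | (full & ~req))) = {Halt, Done, Crit}
A[start U EG ((~full | start) | (full & ~req))]: least fixpoint, start Z0 = Sat(EG ((~full | start) | (full & ~req))) = {Halt, Done, Crit}, add states in Sat(start) with every successor in Z. Already a fixed point.
Sat(A[start U EG ((~full | start) | (full & ~req))]) = {Halt, Done, Crit}
Hold ∉ Sat(A[start U EG ((~full | start) | (full & ~req))]) = {Halt, Done, Crit}, so the formula does not hold at Hold.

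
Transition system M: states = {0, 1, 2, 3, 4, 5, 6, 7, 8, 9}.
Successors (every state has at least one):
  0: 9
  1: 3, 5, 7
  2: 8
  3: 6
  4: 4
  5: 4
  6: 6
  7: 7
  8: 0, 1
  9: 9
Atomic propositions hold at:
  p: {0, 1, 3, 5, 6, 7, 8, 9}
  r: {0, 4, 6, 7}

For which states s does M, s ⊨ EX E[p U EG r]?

{1, 2, 3, 4, 5, 6, 7, 8}

EG r: greatest fixpoint, start Z0 = {0, 4, 6, 7}, keep only states in Sat with some successor in Z. Z1 = {4, 6, 7}; fixed.
Sat(EG r) = {4, 6, 7}
E[p U EG r]: least fixpoint, start Z0 = Sat(EG r) = {4, 6, 7}, add states in Sat(p) with some successor in Z. Z1 = {1, 3, 4, 5, 6, 7}; Z2 = {1, 3, 4, 5, 6, 7, 8}; fixed.
Sat(E[p U EG r]) = {1, 3, 4, 5, 6, 7, 8}
Sat(EX E[p U EG r]) = {s : some successor in {1, 3, 4, 5, 6, 7, 8}} = {1, 2, 3, 4, 5, 6, 7, 8}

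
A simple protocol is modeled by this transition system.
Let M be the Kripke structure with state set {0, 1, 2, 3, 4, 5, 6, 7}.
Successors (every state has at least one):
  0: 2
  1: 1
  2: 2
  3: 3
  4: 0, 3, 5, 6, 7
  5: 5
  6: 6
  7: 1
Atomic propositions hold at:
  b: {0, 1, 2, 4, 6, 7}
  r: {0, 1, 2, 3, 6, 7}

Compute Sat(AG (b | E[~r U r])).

Sat(~r) = {4, 5}
E[~r U r]: least fixpoint, start Z0 = Sat(r) = {0, 1, 2, 3, 6, 7}, add states in Sat(~r) with some successor in Z. Z1 = {0, 1, 2, 3, 4, 6, 7}; fixed.
Sat(E[~r U r]) = {0, 1, 2, 3, 4, 6, 7}
Sat(b | E[~r U r]) = {0, 1, 2, 3, 4, 6, 7}
AG (b | E[~r U r]): greatest fixpoint, start Z0 = {0, 1, 2, 3, 4, 6, 7}, keep only states in Sat with every successor in Z. Z1 = {0, 1, 2, 3, 6, 7}; fixed.
Sat(AG (b | E[~r U r])) = {0, 1, 2, 3, 6, 7}

{0, 1, 2, 3, 6, 7}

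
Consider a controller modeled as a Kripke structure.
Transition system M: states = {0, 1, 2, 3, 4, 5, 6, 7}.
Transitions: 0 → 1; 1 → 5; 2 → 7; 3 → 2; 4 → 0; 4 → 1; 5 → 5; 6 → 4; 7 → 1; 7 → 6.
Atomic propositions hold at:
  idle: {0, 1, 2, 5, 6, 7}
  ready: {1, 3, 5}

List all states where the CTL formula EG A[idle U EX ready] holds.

{0, 1, 2, 4, 5, 6, 7}

Sat(EX ready) = {s : some successor in {1, 3, 5}} = {0, 1, 4, 5, 7}
A[idle U EX ready]: least fixpoint, start Z0 = Sat(EX ready) = {0, 1, 4, 5, 7}, add states in Sat(idle) with every successor in Z. Z1 = {0, 1, 2, 4, 5, 6, 7}; fixed.
Sat(A[idle U EX ready]) = {0, 1, 2, 4, 5, 6, 7}
EG A[idle U EX ready]: greatest fixpoint, start Z0 = {0, 1, 2, 4, 5, 6, 7}, keep only states in Sat with some successor in Z. Already a fixed point.
Sat(EG A[idle U EX ready]) = {0, 1, 2, 4, 5, 6, 7}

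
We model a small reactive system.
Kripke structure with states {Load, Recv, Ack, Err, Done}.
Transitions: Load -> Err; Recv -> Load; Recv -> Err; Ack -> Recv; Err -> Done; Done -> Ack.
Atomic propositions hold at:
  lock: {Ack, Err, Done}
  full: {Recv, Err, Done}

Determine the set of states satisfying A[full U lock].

A[full U lock]: least fixpoint, start Z0 = Sat(lock) = {Ack, Err, Done}, add states in Sat(full) with every successor in Z. Already a fixed point.
Sat(A[full U lock]) = {Ack, Err, Done}

{Ack, Err, Done}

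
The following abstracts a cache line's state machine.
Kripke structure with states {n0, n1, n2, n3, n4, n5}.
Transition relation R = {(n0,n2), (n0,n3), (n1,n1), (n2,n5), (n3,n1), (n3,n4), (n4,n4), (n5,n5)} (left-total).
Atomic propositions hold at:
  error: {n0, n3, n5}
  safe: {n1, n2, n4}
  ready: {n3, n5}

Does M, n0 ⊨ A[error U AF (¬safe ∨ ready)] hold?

Yes

Sat(¬safe) = {n0, n3, n5}
Sat(¬safe ∨ ready) = {n0, n3, n5}
AF (¬safe ∨ ready): least fixpoint, start Z0 = {n0, n3, n5}, add states with every successor in Z. Z1 = {n0, n2, n3, n5}; fixed.
Sat(AF (¬safe ∨ ready)) = {n0, n2, n3, n5}
A[error U AF (¬safe ∨ ready)]: least fixpoint, start Z0 = Sat(AF (¬safe ∨ ready)) = {n0, n2, n3, n5}, add states in Sat(error) with every successor in Z. Already a fixed point.
Sat(A[error U AF (¬safe ∨ ready)]) = {n0, n2, n3, n5}
n0 ∈ Sat(A[error U AF (¬safe ∨ ready)]) = {n0, n2, n3, n5}, so the formula holds at n0.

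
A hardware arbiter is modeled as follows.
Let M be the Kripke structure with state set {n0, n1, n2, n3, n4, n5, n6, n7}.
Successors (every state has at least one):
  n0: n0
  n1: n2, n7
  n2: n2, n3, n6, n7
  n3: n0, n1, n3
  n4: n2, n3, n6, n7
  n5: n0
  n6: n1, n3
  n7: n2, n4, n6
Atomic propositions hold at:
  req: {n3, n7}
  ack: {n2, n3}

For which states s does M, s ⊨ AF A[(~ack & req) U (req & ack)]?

Sat(~ack) = {n0, n1, n4, n5, n6, n7}
Sat(~ack & req) = {n7}
Sat(req & ack) = {n3}
A[(~ack & req) U (req & ack)]: least fixpoint, start Z0 = Sat((req & ack)) = {n3}, add states in Sat(~ack & req) with every successor in Z. Already a fixed point.
Sat(A[(~ack & req) U (req & ack)]) = {n3}
AF A[(~ack & req) U (req & ack)]: least fixpoint, start Z0 = {n3}, add states with every successor in Z. Already a fixed point.
Sat(AF A[(~ack & req) U (req & ack)]) = {n3}

{n3}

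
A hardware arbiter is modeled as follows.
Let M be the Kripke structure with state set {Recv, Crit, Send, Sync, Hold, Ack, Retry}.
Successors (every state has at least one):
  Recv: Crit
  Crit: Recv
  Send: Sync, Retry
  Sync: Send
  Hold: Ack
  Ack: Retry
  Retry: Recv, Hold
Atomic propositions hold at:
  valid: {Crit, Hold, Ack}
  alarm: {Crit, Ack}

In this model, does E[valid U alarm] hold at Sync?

E[valid U alarm]: least fixpoint, start Z0 = Sat(alarm) = {Crit, Ack}, add states in Sat(valid) with some successor in Z. Z1 = {Crit, Hold, Ack}; fixed.
Sat(E[valid U alarm]) = {Crit, Hold, Ack}
Sync ∉ Sat(E[valid U alarm]) = {Crit, Hold, Ack}, so the formula does not hold at Sync.

No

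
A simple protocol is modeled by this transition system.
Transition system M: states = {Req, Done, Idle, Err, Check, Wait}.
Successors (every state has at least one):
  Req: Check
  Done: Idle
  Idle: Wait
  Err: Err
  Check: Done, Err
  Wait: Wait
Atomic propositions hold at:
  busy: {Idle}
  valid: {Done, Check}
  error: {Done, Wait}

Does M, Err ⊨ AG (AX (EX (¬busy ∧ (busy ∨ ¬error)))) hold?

Yes

Sat(¬busy) = {Req, Done, Err, Check, Wait}
Sat(¬error) = {Req, Idle, Err, Check}
Sat(busy ∨ ¬error) = {Req, Idle, Err, Check}
Sat(¬busy ∧ (busy ∨ ¬error)) = {Req, Err, Check}
Sat(EX (¬busy ∧ (busy ∨ ¬error))) = {s : some successor in {Req, Err, Check}} = {Req, Err, Check}
Sat(AX (EX (¬busy ∧ (busy ∨ ¬error)))) = {s : every successor in {Req, Err, Check}} = {Req, Err}
AG (AX (EX (¬busy ∧ (busy ∨ ¬error)))): greatest fixpoint, start Z0 = {Req, Err}, keep only states in Sat with every successor in Z. Z1 = {Err}; fixed.
Sat(AG (AX (EX (¬busy ∧ (busy ∨ ¬error))))) = {Err}
Err ∈ Sat(AG (AX (EX (¬busy ∧ (busy ∨ ¬error))))) = {Err}, so the formula holds at Err.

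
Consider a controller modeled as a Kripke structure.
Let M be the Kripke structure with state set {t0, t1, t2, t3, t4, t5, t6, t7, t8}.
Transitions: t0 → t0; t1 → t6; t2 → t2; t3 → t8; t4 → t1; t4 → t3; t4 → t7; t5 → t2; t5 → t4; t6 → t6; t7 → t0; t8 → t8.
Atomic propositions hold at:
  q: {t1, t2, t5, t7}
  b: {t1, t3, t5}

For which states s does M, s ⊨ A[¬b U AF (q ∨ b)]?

{t1, t2, t3, t4, t5, t7}

Sat(¬b) = {t0, t2, t4, t6, t7, t8}
Sat(q ∨ b) = {t1, t2, t3, t5, t7}
AF (q ∨ b): least fixpoint, start Z0 = {t1, t2, t3, t5, t7}, add states with every successor in Z. Z1 = {t1, t2, t3, t4, t5, t7}; fixed.
Sat(AF (q ∨ b)) = {t1, t2, t3, t4, t5, t7}
A[¬b U AF (q ∨ b)]: least fixpoint, start Z0 = Sat(AF (q ∨ b)) = {t1, t2, t3, t4, t5, t7}, add states in Sat(¬b) with every successor in Z. Already a fixed point.
Sat(A[¬b U AF (q ∨ b)]) = {t1, t2, t3, t4, t5, t7}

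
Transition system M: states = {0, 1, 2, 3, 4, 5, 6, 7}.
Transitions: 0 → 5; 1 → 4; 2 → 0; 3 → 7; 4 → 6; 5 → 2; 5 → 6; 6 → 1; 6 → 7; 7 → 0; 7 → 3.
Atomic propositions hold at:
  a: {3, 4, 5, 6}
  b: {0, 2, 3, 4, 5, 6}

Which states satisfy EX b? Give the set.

{0, 1, 2, 4, 5, 7}

Sat(EX b) = {s : some successor in {0, 2, 3, 4, 5, 6}} = {0, 1, 2, 4, 5, 7}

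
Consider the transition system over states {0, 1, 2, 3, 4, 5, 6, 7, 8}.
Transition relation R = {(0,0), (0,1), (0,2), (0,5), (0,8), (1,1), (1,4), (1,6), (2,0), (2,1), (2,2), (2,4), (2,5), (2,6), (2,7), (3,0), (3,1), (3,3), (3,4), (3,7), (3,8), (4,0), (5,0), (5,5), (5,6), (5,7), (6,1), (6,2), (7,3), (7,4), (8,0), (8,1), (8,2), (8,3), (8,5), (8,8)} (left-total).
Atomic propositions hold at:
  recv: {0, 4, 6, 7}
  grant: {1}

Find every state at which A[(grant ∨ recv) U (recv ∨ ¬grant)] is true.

Sat(grant ∨ recv) = {0, 1, 4, 6, 7}
Sat(¬grant) = {0, 2, 3, 4, 5, 6, 7, 8}
Sat(recv ∨ ¬grant) = {0, 2, 3, 4, 5, 6, 7, 8}
A[(grant ∨ recv) U (recv ∨ ¬grant)]: least fixpoint, start Z0 = Sat((recv ∨ ¬grant)) = {0, 2, 3, 4, 5, 6, 7, 8}, add states in Sat(grant ∨ recv) with every successor in Z. Already a fixed point.
Sat(A[(grant ∨ recv) U (recv ∨ ¬grant)]) = {0, 2, 3, 4, 5, 6, 7, 8}

{0, 2, 3, 4, 5, 6, 7, 8}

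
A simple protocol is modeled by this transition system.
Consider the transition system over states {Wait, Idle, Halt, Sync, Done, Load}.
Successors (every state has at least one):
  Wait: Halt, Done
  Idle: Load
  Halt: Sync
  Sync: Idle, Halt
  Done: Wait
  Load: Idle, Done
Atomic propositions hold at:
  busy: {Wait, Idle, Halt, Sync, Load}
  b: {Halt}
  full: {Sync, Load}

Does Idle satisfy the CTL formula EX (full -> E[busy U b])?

No

E[busy U b]: least fixpoint, start Z0 = Sat(b) = {Halt}, add states in Sat(busy) with some successor in Z. Z1 = {Wait, Halt, Sync}; fixed.
Sat(E[busy U b]) = {Wait, Halt, Sync}
Sat(full -> E[busy U b]) = {Wait, Idle, Halt, Sync, Done}
Sat(EX (full -> E[busy U b])) = {s : some successor in {Wait, Idle, Halt, Sync, Done}} = {Wait, Halt, Sync, Done, Load}
Idle ∉ Sat(EX (full -> E[busy U b])) = {Wait, Halt, Sync, Done, Load}, so the formula does not hold at Idle.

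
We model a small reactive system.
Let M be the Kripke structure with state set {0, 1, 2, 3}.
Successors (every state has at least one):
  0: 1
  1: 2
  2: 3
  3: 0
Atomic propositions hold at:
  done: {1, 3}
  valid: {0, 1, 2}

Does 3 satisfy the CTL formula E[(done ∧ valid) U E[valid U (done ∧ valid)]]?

No

Sat(done ∧ valid) = {1}
E[valid U (done ∧ valid)]: least fixpoint, start Z0 = Sat((done ∧ valid)) = {1}, add states in Sat(valid) with some successor in Z. Z1 = {0, 1}; fixed.
Sat(E[valid U (done ∧ valid)]) = {0, 1}
E[(done ∧ valid) U E[valid U (done ∧ valid)]]: least fixpoint, start Z0 = Sat(E[valid U (done ∧ valid)]) = {0, 1}, add states in Sat(done ∧ valid) with some successor in Z. Already a fixed point.
Sat(E[(done ∧ valid) U E[valid U (done ∧ valid)]]) = {0, 1}
3 ∉ Sat(E[(done ∧ valid) U E[valid U (done ∧ valid)]]) = {0, 1}, so the formula does not hold at 3.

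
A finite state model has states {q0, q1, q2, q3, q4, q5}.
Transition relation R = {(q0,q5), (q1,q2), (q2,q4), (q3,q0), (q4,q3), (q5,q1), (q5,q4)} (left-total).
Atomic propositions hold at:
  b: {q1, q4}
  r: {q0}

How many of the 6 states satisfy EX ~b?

4

Sat(~b) = {q0, q2, q3, q5}
Sat(EX ~b) = {s : some successor in {q0, q2, q3, q5}} = {q0, q1, q3, q4}
|Sat(EX ~b)| = |{q0, q1, q3, q4}| = 4.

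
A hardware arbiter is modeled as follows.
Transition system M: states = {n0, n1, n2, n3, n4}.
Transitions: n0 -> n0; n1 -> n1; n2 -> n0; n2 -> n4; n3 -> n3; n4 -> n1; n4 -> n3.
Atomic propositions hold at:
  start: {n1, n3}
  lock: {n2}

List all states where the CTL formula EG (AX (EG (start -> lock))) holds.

{n0}

Sat(start -> lock) = {n0, n2, n4}
EG (start -> lock): greatest fixpoint, start Z0 = {n0, n2, n4}, keep only states in Sat with some successor in Z. Z1 = {n0, n2}; fixed.
Sat(EG (start -> lock)) = {n0, n2}
Sat(AX (EG (start -> lock))) = {s : every successor in {n0, n2}} = {n0}
EG (AX (EG (start -> lock))): greatest fixpoint, start Z0 = {n0}, keep only states in Sat with some successor in Z. Already a fixed point.
Sat(EG (AX (EG (start -> lock)))) = {n0}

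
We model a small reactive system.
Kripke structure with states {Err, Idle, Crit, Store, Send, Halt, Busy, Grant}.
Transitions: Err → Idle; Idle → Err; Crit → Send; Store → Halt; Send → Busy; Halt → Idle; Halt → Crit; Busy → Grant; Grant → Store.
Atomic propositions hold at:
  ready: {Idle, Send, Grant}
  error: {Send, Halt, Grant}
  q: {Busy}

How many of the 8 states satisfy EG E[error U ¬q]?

Sat(¬q) = {Err, Idle, Crit, Store, Send, Halt, Grant}
E[error U ¬q]: least fixpoint, start Z0 = Sat(¬q) = {Err, Idle, Crit, Store, Send, Halt, Grant}, add states in Sat(error) with some successor in Z. Already a fixed point.
Sat(E[error U ¬q]) = {Err, Idle, Crit, Store, Send, Halt, Grant}
EG E[error U ¬q]: greatest fixpoint, start Z0 = {Err, Idle, Crit, Store, Send, Halt, Grant}, keep only states in Sat with some successor in Z. Z1 = {Err, Idle, Crit, Store, Halt, Grant}; Z2 = {Err, Idle, Store, Halt, Grant}; fixed.
Sat(EG E[error U ¬q]) = {Err, Idle, Store, Halt, Grant}
|Sat(EG E[error U ¬q])| = |{Err, Idle, Store, Halt, Grant}| = 5.

5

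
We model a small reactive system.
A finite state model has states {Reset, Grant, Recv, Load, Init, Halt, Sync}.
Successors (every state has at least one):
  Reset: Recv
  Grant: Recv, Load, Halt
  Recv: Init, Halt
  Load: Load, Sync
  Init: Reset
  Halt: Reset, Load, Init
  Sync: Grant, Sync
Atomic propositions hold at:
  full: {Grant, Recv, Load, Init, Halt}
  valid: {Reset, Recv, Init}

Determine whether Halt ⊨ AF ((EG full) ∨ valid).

EG full: greatest fixpoint, start Z0 = {Grant, Recv, Load, Init, Halt}, keep only states in Sat with some successor in Z. Z1 = {Grant, Recv, Load, Halt}; fixed.
Sat(EG full) = {Grant, Recv, Load, Halt}
Sat((EG full) ∨ valid) = {Reset, Grant, Recv, Load, Init, Halt}
AF ((EG full) ∨ valid): least fixpoint, start Z0 = {Reset, Grant, Recv, Load, Init, Halt}, add states with every successor in Z. Already a fixed point.
Sat(AF ((EG full) ∨ valid)) = {Reset, Grant, Recv, Load, Init, Halt}
Halt ∈ Sat(AF ((EG full) ∨ valid)) = {Reset, Grant, Recv, Load, Init, Halt}, so the formula holds at Halt.

Yes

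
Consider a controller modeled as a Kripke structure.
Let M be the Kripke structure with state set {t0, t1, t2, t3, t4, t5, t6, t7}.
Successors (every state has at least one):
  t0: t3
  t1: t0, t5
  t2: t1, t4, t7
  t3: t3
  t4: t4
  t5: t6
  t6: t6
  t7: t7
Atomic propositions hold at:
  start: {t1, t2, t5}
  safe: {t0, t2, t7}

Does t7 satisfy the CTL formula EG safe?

Yes

EG safe: greatest fixpoint, start Z0 = {t0, t2, t7}, keep only states in Sat with some successor in Z. Z1 = {t2, t7}; fixed.
Sat(EG safe) = {t2, t7}
t7 ∈ Sat(EG safe) = {t2, t7}, so the formula holds at t7.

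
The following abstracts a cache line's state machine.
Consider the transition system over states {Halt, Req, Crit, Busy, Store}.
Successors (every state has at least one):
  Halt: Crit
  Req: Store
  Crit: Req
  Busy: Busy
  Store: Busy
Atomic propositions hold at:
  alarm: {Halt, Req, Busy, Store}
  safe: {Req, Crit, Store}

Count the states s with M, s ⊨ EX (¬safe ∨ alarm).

4

Sat(¬safe) = {Halt, Busy}
Sat(¬safe ∨ alarm) = {Halt, Req, Busy, Store}
Sat(EX (¬safe ∨ alarm)) = {s : some successor in {Halt, Req, Busy, Store}} = {Req, Crit, Busy, Store}
|Sat(EX (¬safe ∨ alarm))| = |{Req, Crit, Busy, Store}| = 4.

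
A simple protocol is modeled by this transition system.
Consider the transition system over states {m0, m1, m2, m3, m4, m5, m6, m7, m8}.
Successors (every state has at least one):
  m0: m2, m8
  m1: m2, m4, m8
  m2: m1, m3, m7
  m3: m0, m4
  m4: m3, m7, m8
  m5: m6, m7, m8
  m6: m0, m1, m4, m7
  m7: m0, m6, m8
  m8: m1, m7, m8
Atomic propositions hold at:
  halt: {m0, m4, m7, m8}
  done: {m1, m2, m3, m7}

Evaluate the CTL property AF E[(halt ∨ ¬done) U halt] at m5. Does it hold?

Yes

Sat(¬done) = {m0, m4, m5, m6, m8}
Sat(halt ∨ ¬done) = {m0, m4, m5, m6, m7, m8}
E[(halt ∨ ¬done) U halt]: least fixpoint, start Z0 = Sat(halt) = {m0, m4, m7, m8}, add states in Sat(halt ∨ ¬done) with some successor in Z. Z1 = {m0, m4, m5, m6, m7, m8}; fixed.
Sat(E[(halt ∨ ¬done) U halt]) = {m0, m4, m5, m6, m7, m8}
AF E[(halt ∨ ¬done) U halt]: least fixpoint, start Z0 = {m0, m4, m5, m6, m7, m8}, add states with every successor in Z. Z1 = {m0, m3, m4, m5, m6, m7, m8}; fixed.
Sat(AF E[(halt ∨ ¬done) U halt]) = {m0, m3, m4, m5, m6, m7, m8}
m5 ∈ Sat(AF E[(halt ∨ ¬done) U halt]) = {m0, m3, m4, m5, m6, m7, m8}, so the formula holds at m5.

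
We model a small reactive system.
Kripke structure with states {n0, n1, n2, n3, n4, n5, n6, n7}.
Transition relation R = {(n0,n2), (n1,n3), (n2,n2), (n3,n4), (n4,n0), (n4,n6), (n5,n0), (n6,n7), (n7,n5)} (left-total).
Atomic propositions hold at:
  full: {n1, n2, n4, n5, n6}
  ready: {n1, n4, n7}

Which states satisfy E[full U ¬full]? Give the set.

{n0, n1, n3, n4, n5, n6, n7}

Sat(¬full) = {n0, n3, n7}
E[full U ¬full]: least fixpoint, start Z0 = Sat(¬full) = {n0, n3, n7}, add states in Sat(full) with some successor in Z. Z1 = {n0, n1, n3, n4, n5, n6, n7}; fixed.
Sat(E[full U ¬full]) = {n0, n1, n3, n4, n5, n6, n7}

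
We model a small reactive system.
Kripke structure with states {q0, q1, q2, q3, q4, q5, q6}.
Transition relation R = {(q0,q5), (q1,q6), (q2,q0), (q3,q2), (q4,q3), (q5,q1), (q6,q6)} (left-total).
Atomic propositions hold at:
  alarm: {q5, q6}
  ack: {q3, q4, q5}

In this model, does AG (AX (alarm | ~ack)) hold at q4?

No

Sat(~ack) = {q0, q1, q2, q6}
Sat(alarm | ~ack) = {q0, q1, q2, q5, q6}
Sat(AX (alarm | ~ack)) = {s : every successor in {q0, q1, q2, q5, q6}} = {q0, q1, q2, q3, q5, q6}
AG (AX (alarm | ~ack)): greatest fixpoint, start Z0 = {q0, q1, q2, q3, q5, q6}, keep only states in Sat with every successor in Z. Already a fixed point.
Sat(AG (AX (alarm | ~ack))) = {q0, q1, q2, q3, q5, q6}
q4 ∉ Sat(AG (AX (alarm | ~ack))) = {q0, q1, q2, q3, q5, q6}, so the formula does not hold at q4.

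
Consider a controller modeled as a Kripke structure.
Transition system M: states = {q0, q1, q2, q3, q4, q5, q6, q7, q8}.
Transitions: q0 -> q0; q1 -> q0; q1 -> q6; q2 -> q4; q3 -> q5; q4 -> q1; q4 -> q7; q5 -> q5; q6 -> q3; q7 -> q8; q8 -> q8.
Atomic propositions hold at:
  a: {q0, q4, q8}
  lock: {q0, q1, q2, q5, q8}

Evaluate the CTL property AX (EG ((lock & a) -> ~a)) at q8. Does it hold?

No

Sat(lock & a) = {q0, q8}
Sat(~a) = {q1, q2, q3, q5, q6, q7}
Sat((lock & a) -> ~a) = {q1, q2, q3, q4, q5, q6, q7}
EG ((lock & a) -> ~a): greatest fixpoint, start Z0 = {q1, q2, q3, q4, q5, q6, q7}, keep only states in Sat with some successor in Z. Z1 = {q1, q2, q3, q4, q5, q6}; fixed.
Sat(EG ((lock & a) -> ~a)) = {q1, q2, q3, q4, q5, q6}
Sat(AX (EG ((lock & a) -> ~a))) = {s : every successor in {q1, q2, q3, q4, q5, q6}} = {q2, q3, q5, q6}
q8 ∉ Sat(AX (EG ((lock & a) -> ~a))) = {q2, q3, q5, q6}, so the formula does not hold at q8.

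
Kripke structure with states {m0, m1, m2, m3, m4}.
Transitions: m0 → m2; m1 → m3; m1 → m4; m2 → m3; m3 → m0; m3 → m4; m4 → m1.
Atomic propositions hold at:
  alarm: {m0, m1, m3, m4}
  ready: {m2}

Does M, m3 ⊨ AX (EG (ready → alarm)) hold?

No

Sat(ready → alarm) = {m0, m1, m3, m4}
EG (ready → alarm): greatest fixpoint, start Z0 = {m0, m1, m3, m4}, keep only states in Sat with some successor in Z. Z1 = {m1, m3, m4}; fixed.
Sat(EG (ready → alarm)) = {m1, m3, m4}
Sat(AX (EG (ready → alarm))) = {s : every successor in {m1, m3, m4}} = {m1, m2, m4}
m3 ∉ Sat(AX (EG (ready → alarm))) = {m1, m2, m4}, so the formula does not hold at m3.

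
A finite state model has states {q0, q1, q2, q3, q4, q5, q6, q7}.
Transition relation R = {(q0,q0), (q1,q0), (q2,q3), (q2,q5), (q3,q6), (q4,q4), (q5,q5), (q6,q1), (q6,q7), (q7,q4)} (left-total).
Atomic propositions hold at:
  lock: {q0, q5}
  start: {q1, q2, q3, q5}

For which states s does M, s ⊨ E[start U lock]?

{q0, q1, q2, q5}

E[start U lock]: least fixpoint, start Z0 = Sat(lock) = {q0, q5}, add states in Sat(start) with some successor in Z. Z1 = {q0, q1, q2, q5}; fixed.
Sat(E[start U lock]) = {q0, q1, q2, q5}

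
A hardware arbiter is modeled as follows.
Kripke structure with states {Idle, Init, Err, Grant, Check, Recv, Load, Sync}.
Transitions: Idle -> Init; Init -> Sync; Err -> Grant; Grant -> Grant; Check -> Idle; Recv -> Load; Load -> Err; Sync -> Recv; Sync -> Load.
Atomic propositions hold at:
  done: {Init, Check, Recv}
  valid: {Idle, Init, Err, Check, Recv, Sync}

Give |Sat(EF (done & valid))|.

Sat(done & valid) = {Init, Check, Recv}
EF (done & valid): least fixpoint, start Z0 = {Init, Check, Recv}, add states with some successor in Z. Z1 = {Idle, Init, Check, Recv, Sync}; fixed.
Sat(EF (done & valid)) = {Idle, Init, Check, Recv, Sync}
|Sat(EF (done & valid))| = |{Idle, Init, Check, Recv, Sync}| = 5.

5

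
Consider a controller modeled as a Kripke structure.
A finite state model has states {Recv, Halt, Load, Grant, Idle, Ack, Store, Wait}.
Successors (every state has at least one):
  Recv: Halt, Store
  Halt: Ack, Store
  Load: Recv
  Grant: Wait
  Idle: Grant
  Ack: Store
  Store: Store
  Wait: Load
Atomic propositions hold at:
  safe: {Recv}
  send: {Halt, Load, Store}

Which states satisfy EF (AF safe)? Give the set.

AF safe: least fixpoint, start Z0 = {Recv}, add states with every successor in Z. Z1 = {Recv, Load}; Z2 = {Recv, Load, Wait}; Z3 = {Recv, Load, Grant, Wait}; Z4 = {Recv, Load, Grant, Idle, Wait}; fixed.
Sat(AF safe) = {Recv, Load, Grant, Idle, Wait}
EF (AF safe): least fixpoint, start Z0 = {Recv, Load, Grant, Idle, Wait}, add states with some successor in Z. Already a fixed point.
Sat(EF (AF safe)) = {Recv, Load, Grant, Idle, Wait}

{Recv, Load, Grant, Idle, Wait}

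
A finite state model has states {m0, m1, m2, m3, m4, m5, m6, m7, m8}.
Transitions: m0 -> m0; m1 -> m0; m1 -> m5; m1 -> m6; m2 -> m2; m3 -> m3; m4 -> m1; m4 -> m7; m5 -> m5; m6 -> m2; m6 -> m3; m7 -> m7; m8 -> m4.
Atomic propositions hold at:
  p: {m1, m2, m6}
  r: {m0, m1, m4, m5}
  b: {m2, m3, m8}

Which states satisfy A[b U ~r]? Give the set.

Sat(~r) = {m2, m3, m6, m7, m8}
A[b U ~r]: least fixpoint, start Z0 = Sat(~r) = {m2, m3, m6, m7, m8}, add states in Sat(b) with every successor in Z. Already a fixed point.
Sat(A[b U ~r]) = {m2, m3, m6, m7, m8}

{m2, m3, m6, m7, m8}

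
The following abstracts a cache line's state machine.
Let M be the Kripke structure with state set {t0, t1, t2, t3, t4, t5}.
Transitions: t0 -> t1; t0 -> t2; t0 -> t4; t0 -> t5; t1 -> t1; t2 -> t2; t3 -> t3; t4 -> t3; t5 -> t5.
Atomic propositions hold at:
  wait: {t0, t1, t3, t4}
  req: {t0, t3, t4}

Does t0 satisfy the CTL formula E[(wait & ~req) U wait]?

Yes

Sat(~req) = {t1, t2, t5}
Sat(wait & ~req) = {t1}
E[(wait & ~req) U wait]: least fixpoint, start Z0 = Sat(wait) = {t0, t1, t3, t4}, add states in Sat(wait & ~req) with some successor in Z. Already a fixed point.
Sat(E[(wait & ~req) U wait]) = {t0, t1, t3, t4}
t0 ∈ Sat(E[(wait & ~req) U wait]) = {t0, t1, t3, t4}, so the formula holds at t0.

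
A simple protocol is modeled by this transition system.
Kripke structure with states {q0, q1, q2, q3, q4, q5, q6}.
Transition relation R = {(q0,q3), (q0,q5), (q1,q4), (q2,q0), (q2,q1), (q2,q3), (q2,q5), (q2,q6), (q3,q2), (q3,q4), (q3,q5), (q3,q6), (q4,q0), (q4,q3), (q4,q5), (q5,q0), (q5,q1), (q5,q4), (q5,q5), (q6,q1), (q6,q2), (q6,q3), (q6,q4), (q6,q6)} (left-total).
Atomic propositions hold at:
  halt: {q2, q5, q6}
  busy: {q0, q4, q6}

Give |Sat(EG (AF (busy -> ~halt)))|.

6

Sat(~halt) = {q0, q1, q3, q4}
Sat(busy -> ~halt) = {q0, q1, q2, q3, q4, q5}
AF (busy -> ~halt): least fixpoint, start Z0 = {q0, q1, q2, q3, q4, q5}, add states with every successor in Z. Already a fixed point.
Sat(AF (busy -> ~halt)) = {q0, q1, q2, q3, q4, q5}
EG (AF (busy -> ~halt)): greatest fixpoint, start Z0 = {q0, q1, q2, q3, q4, q5}, keep only states in Sat with some successor in Z. Already a fixed point.
Sat(EG (AF (busy -> ~halt))) = {q0, q1, q2, q3, q4, q5}
|Sat(EG (AF (busy -> ~halt)))| = |{q0, q1, q2, q3, q4, q5}| = 6.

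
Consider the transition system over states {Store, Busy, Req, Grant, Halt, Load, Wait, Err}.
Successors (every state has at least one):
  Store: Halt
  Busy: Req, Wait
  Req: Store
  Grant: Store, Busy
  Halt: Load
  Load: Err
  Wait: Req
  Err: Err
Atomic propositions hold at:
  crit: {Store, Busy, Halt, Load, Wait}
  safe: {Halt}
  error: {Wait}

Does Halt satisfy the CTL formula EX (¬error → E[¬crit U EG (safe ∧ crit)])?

Sat(¬error) = {Store, Busy, Req, Grant, Halt, Load, Err}
Sat(¬crit) = {Req, Grant, Err}
Sat(safe ∧ crit) = {Halt}
EG (safe ∧ crit): greatest fixpoint, start Z0 = {Halt}, keep only states in Sat with some successor in Z. Z1 = ∅; fixed.
Sat(EG (safe ∧ crit)) = ∅
E[¬crit U EG (safe ∧ crit)]: least fixpoint, start Z0 = Sat(EG (safe ∧ crit)) = ∅, add states in Sat(¬crit) with some successor in Z. Already a fixed point.
Sat(E[¬crit U EG (safe ∧ crit)]) = ∅
Sat(¬error → E[¬crit U EG (safe ∧ crit)]) = {Wait}
Sat(EX (¬error → E[¬crit U EG (safe ∧ crit)])) = {s : some successor in {Wait}} = {Busy}
Halt ∉ Sat(EX (¬error → E[¬crit U EG (safe ∧ crit)])) = {Busy}, so the formula does not hold at Halt.

No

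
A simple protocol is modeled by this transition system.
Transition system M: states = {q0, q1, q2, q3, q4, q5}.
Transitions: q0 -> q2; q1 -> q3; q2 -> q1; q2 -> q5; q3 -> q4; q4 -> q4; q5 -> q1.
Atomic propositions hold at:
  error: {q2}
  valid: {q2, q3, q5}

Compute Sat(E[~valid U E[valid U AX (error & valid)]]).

{q0}

Sat(~valid) = {q0, q1, q4}
Sat(error & valid) = {q2}
Sat(AX (error & valid)) = {s : every successor in {q2}} = {q0}
E[valid U AX (error & valid)]: least fixpoint, start Z0 = Sat(AX (error & valid)) = {q0}, add states in Sat(valid) with some successor in Z. Already a fixed point.
Sat(E[valid U AX (error & valid)]) = {q0}
E[~valid U E[valid U AX (error & valid)]]: least fixpoint, start Z0 = Sat(E[valid U AX (error & valid)]) = {q0}, add states in Sat(~valid) with some successor in Z. Already a fixed point.
Sat(E[~valid U E[valid U AX (error & valid)]]) = {q0}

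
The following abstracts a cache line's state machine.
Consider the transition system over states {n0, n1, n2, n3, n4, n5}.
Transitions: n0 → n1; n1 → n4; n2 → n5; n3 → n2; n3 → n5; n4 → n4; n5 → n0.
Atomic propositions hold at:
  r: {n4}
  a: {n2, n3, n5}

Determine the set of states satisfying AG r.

{n4}

AG r: greatest fixpoint, start Z0 = {n4}, keep only states in Sat with every successor in Z. Already a fixed point.
Sat(AG r) = {n4}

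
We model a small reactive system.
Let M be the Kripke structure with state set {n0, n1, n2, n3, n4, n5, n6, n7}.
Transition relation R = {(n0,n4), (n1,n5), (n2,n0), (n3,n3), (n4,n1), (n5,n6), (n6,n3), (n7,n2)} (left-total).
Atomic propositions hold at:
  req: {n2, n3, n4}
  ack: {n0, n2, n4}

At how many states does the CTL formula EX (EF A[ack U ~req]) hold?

6

Sat(~req) = {n0, n1, n5, n6, n7}
A[ack U ~req]: least fixpoint, start Z0 = Sat(~req) = {n0, n1, n5, n6, n7}, add states in Sat(ack) with every successor in Z. Z1 = {n0, n1, n2, n4, n5, n6, n7}; fixed.
Sat(A[ack U ~req]) = {n0, n1, n2, n4, n5, n6, n7}
EF A[ack U ~req]: least fixpoint, start Z0 = {n0, n1, n2, n4, n5, n6, n7}, add states with some successor in Z. Already a fixed point.
Sat(EF A[ack U ~req]) = {n0, n1, n2, n4, n5, n6, n7}
Sat(EX (EF A[ack U ~req])) = {s : some successor in {n0, n1, n2, n4, n5, n6, n7}} = {n0, n1, n2, n4, n5, n7}
|Sat(EX (EF A[ack U ~req]))| = |{n0, n1, n2, n4, n5, n7}| = 6.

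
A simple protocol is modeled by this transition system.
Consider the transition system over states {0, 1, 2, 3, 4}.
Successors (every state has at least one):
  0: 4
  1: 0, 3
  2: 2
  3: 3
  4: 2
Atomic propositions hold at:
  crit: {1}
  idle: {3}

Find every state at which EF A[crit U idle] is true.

{1, 3}

A[crit U idle]: least fixpoint, start Z0 = Sat(idle) = {3}, add states in Sat(crit) with every successor in Z. Already a fixed point.
Sat(A[crit U idle]) = {3}
EF A[crit U idle]: least fixpoint, start Z0 = {3}, add states with some successor in Z. Z1 = {1, 3}; fixed.
Sat(EF A[crit U idle]) = {1, 3}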